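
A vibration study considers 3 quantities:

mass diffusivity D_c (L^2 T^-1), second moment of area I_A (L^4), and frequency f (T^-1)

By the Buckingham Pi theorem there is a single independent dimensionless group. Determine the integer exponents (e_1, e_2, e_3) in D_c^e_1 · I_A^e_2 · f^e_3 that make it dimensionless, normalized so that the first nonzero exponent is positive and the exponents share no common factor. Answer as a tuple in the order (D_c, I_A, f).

L: e_1·(2) + e_2·(4) + e_3·(0) = 0
T: e_1·(-1) + e_2·(0) + e_3·(-1) = 0
Solving this homogeneous linear system for the smallest-integer solution (first nonzero entry positive) gives (2, -1, -2).

(2, -1, -2)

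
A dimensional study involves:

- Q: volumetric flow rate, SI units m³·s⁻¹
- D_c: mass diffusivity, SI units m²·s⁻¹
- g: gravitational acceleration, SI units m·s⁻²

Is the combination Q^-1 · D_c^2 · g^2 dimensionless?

no

Sum the exponent of each base dimension across the product:
  L: −[Q]_L + 2·[D_c]_L + 2·[g]_L = −(3) + 2·(2) + 2·(1) = 3
  T: −[Q]_T + 2·[D_c]_T + 2·[g]_T = −(-1) + 2·(-1) + 2·(-2) = -5
Net dimensions [L³ T⁻⁵] ≠ [1] — not dimensionless.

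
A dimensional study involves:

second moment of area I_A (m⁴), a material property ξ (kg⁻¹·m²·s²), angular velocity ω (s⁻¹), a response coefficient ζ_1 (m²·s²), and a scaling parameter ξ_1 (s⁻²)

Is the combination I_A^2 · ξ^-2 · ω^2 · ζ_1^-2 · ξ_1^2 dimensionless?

no

Sum the exponent of each base dimension across the product:
  M: 2·[I_A]_M − 2·[ξ]_M + 2·[ω]_M − 2·[ζ_1]_M + 2·[ξ_1]_M = 2·(0) − 2·(-1) + 2·(0) − 2·(0) + 2·(0) = 2
  L: 2·[I_A]_L − 2·[ξ]_L + 2·[ω]_L − 2·[ζ_1]_L + 2·[ξ_1]_L = 2·(4) − 2·(2) + 2·(0) − 2·(2) + 2·(0) = 0
  T: 2·[I_A]_T − 2·[ξ]_T + 2·[ω]_T − 2·[ζ_1]_T + 2·[ξ_1]_T = 2·(0) − 2·(2) + 2·(-1) − 2·(2) + 2·(-2) = -14
Net dimensions [M² T⁻¹⁴] ≠ [1] — not dimensionless.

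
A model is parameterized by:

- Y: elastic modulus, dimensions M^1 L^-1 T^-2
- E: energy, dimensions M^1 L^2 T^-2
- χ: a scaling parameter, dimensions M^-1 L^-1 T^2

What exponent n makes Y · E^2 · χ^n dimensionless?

3

Balance the M exponent: (-1)·n from χ, plus (1) + 2·(1) = 3 from the rest, must sum to zero.
−n + 3 = 0, so n = 3.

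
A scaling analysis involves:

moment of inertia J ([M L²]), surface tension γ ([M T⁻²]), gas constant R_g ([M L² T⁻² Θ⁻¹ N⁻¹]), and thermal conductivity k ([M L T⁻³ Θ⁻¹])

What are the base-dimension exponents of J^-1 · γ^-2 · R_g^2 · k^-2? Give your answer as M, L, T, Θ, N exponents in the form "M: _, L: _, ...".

M: -3, L: 0, T: 6, Θ: 0, N: -2

Collect each base-dimension exponent across the product:
  M: −(1) − 2·(1) + 2·(1) − 2·(1) = -3
  L: −(2) − 2·(0) + 2·(2) − 2·(1) = 0
  T: −(0) − 2·(-2) + 2·(-2) − 2·(-3) = 6
  Θ: −(0) − 2·(0) + 2·(-1) − 2·(-1) = 0
  N: −(0) − 2·(0) + 2·(-1) − 2·(0) = -2
So the dimensions are [M⁻³ T⁶ N⁻²].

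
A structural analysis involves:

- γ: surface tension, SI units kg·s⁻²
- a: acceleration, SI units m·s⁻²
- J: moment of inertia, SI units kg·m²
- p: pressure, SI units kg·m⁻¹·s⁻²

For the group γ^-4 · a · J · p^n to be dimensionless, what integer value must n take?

3

Balance the M exponent: (1)·n from p, plus −4·(1) + (0) + (1) = -3 from the rest, must sum to zero.
n − 3 = 0, so n = 3.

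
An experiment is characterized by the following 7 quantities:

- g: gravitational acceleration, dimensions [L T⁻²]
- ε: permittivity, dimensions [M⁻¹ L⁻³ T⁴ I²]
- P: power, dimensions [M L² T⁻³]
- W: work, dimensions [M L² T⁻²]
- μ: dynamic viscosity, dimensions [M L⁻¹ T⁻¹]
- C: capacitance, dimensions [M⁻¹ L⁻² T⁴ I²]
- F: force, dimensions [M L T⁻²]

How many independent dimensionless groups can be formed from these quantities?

3

There are 7 variables and 4 base dimensions (M, L, T, I).
The dimension matrix has rank 4.
Independent dimensionless groups: 7 − 4 = 3.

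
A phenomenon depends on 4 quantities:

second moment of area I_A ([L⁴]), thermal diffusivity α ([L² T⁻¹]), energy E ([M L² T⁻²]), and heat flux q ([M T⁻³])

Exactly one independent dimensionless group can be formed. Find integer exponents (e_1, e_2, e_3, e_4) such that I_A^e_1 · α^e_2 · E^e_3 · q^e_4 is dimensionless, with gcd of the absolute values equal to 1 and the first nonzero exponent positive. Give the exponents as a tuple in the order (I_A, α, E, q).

M: e_1·(0) + e_2·(0) + e_3·(1) + e_4·(1) = 0
L: e_1·(4) + e_2·(2) + e_3·(2) + e_4·(0) = 0
T: e_1·(0) + e_2·(-1) + e_3·(-2) + e_4·(-3) = 0
Solving this homogeneous linear system for the smallest-integer solution (first nonzero entry positive) gives (1, -1, -1, 1).

(1, -1, -1, 1)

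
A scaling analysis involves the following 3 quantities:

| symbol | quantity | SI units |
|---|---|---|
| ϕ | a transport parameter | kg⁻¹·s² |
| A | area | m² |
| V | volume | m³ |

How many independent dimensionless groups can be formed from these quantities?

There are 3 variables and 3 base dimensions (M, L, T).
The dimension matrix has rank 2 (less than 3: the dimension vectors are linearly dependent).
Independent dimensionless groups: 3 − 2 = 1.

1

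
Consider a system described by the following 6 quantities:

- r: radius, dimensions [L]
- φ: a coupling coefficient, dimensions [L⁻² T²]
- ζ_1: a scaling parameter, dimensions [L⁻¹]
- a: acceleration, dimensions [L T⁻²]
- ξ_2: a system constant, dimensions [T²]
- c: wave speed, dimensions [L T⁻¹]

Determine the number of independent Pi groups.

4

There are 6 variables and 2 base dimensions (L, T).
The dimension matrix has rank 2.
Independent dimensionless groups: 6 − 2 = 4.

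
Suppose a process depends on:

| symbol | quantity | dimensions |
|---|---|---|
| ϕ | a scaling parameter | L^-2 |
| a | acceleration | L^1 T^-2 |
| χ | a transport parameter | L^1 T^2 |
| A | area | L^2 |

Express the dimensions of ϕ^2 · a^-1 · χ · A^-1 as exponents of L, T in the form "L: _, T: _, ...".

Collect each base-dimension exponent across the product:
  L: 2·(-2) − (1) + (1) − (2) = -6
  T: 2·(0) − (-2) + (2) − (0) = 4
So the dimensions are [L⁻⁶ T⁴].

L: -6, T: 4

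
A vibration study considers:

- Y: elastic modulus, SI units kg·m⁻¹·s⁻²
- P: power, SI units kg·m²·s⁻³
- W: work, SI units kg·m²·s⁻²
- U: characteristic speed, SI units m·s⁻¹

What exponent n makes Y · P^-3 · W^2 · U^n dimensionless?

3

Balance the L exponent: (1)·n from U, plus (-1) − 3·(2) + 2·(2) = -3 from the rest, must sum to zero.
n − 3 = 0, so n = 3.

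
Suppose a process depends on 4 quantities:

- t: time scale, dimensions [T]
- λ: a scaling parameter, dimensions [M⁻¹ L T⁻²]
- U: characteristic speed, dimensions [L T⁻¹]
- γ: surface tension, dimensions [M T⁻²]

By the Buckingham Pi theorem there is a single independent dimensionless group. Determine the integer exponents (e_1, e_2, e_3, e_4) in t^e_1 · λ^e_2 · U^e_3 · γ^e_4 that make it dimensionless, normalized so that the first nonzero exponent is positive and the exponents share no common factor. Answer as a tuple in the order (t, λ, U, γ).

(3, 1, -1, 1)

M: e_1·(0) + e_2·(-1) + e_3·(0) + e_4·(1) = 0
L: e_1·(0) + e_2·(1) + e_3·(1) + e_4·(0) = 0
T: e_1·(1) + e_2·(-2) + e_3·(-1) + e_4·(-2) = 0
Solving this homogeneous linear system for the smallest-integer solution (first nonzero entry positive) gives (3, 1, -1, 1).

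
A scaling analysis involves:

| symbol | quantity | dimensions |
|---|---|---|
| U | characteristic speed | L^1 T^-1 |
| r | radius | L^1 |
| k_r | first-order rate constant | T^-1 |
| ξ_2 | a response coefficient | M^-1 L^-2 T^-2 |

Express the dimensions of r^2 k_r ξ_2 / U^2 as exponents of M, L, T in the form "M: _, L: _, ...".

M: -1, L: -2, T: -1

Collect each base-dimension exponent across the product:
  M: −2·(0) + 2·(0) + (0) + (-1) = -1
  L: −2·(1) + 2·(1) + (0) + (-2) = -2
  T: −2·(-1) + 2·(0) + (-1) + (-2) = -1
So the dimensions are [M⁻¹ L⁻² T⁻¹].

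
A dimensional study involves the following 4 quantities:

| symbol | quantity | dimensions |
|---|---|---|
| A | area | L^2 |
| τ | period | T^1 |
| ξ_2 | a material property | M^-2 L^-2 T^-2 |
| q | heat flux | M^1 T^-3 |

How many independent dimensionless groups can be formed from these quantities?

There are 4 variables and 3 base dimensions (M, L, T).
The dimension matrix has rank 3.
Independent dimensionless groups: 4 − 3 = 1.

1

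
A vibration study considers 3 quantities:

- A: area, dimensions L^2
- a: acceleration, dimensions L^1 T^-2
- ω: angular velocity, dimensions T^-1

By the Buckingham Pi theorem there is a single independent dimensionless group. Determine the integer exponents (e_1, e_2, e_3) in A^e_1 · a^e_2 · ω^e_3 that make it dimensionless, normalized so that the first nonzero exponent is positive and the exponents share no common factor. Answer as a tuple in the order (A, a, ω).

L: e_1·(2) + e_2·(1) + e_3·(0) = 0
T: e_1·(0) + e_2·(-2) + e_3·(-1) = 0
Solving this homogeneous linear system for the smallest-integer solution (first nonzero entry positive) gives (1, -2, 4).

(1, -2, 4)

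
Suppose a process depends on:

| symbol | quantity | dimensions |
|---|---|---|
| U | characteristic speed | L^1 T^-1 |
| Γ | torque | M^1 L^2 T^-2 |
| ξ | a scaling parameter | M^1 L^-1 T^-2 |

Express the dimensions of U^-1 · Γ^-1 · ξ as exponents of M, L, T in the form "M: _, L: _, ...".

Collect each base-dimension exponent across the product:
  M: −(0) − (1) + (1) = 0
  L: −(1) − (2) + (-1) = -4
  T: −(-1) − (-2) + (-2) = 1
So the dimensions are [L⁻⁴ T].

M: 0, L: -4, T: 1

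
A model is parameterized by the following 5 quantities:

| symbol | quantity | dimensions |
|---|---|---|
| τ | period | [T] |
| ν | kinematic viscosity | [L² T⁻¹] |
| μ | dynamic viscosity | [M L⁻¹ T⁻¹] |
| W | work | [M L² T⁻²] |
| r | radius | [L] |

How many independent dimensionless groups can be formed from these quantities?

There are 5 variables and 3 base dimensions (M, L, T).
The dimension matrix has rank 3.
Independent dimensionless groups: 5 − 3 = 2.

2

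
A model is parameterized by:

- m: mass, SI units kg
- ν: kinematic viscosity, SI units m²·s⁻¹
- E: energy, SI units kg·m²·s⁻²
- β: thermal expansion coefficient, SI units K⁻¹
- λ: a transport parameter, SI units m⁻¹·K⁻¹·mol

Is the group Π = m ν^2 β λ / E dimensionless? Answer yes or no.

no

Sum the exponent of each base dimension across the product:
  M: [m]_M + 2·[ν]_M − [E]_M + [β]_M + [λ]_M = (1) + 2·(0) − (1) + (0) + (0) = 0
  L: [m]_L + 2·[ν]_L − [E]_L + [β]_L + [λ]_L = (0) + 2·(2) − (2) + (0) + (-1) = 1
  T: [m]_T + 2·[ν]_T − [E]_T + [β]_T + [λ]_T = (0) + 2·(-1) − (-2) + (0) + (0) = 0
  Θ: [m]_Θ + 2·[ν]_Θ − [E]_Θ + [β]_Θ + [λ]_Θ = (0) + 2·(0) − (0) + (-1) + (-1) = -2
  N: [m]_N + 2·[ν]_N − [E]_N + [β]_N + [λ]_N = (0) + 2·(0) − (0) + (0) + (1) = 1
Net dimensions [L Θ⁻² N] ≠ [1] — not dimensionless.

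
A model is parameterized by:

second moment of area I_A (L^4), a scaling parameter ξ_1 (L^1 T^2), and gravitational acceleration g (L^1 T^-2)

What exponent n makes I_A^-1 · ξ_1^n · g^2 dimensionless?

2

Balance the L exponent: (1)·n from ξ_1, plus −(4) + 2·(1) = -2 from the rest, must sum to zero.
n − 2 = 0, so n = 2.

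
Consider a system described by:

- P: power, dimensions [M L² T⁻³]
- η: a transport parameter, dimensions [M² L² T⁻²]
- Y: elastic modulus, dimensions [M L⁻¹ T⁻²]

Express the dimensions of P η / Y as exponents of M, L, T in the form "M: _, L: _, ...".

Collect each base-dimension exponent across the product:
  M: (1) + (2) − (1) = 2
  L: (2) + (2) − (-1) = 5
  T: (-3) + (-2) − (-2) = -3
So the dimensions are [M² L⁵ T⁻³].

M: 2, L: 5, T: -3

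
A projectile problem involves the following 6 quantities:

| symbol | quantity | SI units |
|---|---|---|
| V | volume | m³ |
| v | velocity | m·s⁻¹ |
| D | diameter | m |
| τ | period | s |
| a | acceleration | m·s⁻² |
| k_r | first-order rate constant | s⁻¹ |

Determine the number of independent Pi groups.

4

There are 6 variables and 2 base dimensions (L, T).
The dimension matrix has rank 2.
Independent dimensionless groups: 6 − 2 = 4.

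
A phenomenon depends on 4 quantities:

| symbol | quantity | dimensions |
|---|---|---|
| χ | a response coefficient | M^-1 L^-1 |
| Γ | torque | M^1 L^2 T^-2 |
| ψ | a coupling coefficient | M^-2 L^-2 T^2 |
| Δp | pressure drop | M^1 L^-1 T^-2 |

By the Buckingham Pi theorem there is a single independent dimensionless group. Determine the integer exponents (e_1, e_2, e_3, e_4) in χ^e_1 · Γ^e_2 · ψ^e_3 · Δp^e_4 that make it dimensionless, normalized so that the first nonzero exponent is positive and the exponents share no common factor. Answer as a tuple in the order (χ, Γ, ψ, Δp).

M: e_1·(-1) + e_2·(1) + e_3·(-2) + e_4·(1) = 0
L: e_1·(-1) + e_2·(2) + e_3·(-2) + e_4·(-1) = 0
T: e_1·(0) + e_2·(-2) + e_3·(2) + e_4·(-2) = 0
Solving this homogeneous linear system for the smallest-integer solution (first nonzero entry positive) gives (3, -2, -3, -1).

(3, -2, -3, -1)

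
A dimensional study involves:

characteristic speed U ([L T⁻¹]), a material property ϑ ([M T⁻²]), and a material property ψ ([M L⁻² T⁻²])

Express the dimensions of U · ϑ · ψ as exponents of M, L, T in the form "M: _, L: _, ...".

M: 2, L: -1, T: -5

Collect each base-dimension exponent across the product:
  M: (0) + (1) + (1) = 2
  L: (1) + (0) + (-2) = -1
  T: (-1) + (-2) + (-2) = -5
So the dimensions are [M² L⁻¹ T⁻⁵].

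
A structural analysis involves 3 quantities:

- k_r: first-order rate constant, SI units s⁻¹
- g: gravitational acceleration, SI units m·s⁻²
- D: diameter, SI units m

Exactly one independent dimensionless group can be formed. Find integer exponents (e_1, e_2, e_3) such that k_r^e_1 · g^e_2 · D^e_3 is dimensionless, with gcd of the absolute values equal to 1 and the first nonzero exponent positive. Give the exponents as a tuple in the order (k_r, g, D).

L: e_1·(0) + e_2·(1) + e_3·(1) = 0
T: e_1·(-1) + e_2·(-2) + e_3·(0) = 0
Solving this homogeneous linear system for the smallest-integer solution (first nonzero entry positive) gives (2, -1, 1).

(2, -1, 1)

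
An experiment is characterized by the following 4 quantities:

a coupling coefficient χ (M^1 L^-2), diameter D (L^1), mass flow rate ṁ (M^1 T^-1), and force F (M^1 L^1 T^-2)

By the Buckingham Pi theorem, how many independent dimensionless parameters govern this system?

1

There are 4 variables and 3 base dimensions (M, L, T).
The dimension matrix has rank 3.
Independent dimensionless groups: 4 − 3 = 1.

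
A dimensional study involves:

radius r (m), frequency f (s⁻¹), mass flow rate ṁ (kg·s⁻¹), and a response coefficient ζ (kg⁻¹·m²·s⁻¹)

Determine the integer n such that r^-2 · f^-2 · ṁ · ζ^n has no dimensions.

Balance the M exponent: (-1)·n from ζ, plus −2·(0) − 2·(0) + (1) = 1 from the rest, must sum to zero.
−n + 1 = 0, so n = 1.

1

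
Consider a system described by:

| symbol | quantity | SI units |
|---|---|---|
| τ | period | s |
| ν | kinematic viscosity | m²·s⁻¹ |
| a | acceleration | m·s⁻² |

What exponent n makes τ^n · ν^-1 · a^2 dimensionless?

3

Balance the T exponent: (1)·n from τ, plus −(-1) + 2·(-2) = -3 from the rest, must sum to zero.
n − 3 = 0, so n = 3.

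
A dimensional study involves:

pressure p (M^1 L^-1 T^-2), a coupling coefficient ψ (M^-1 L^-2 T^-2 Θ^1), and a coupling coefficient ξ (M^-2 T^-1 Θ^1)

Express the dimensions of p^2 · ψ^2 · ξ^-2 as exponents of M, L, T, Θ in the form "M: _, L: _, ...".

Collect each base-dimension exponent across the product:
  M: 2·(1) + 2·(-1) − 2·(-2) = 4
  L: 2·(-1) + 2·(-2) − 2·(0) = -6
  T: 2·(-2) + 2·(-2) − 2·(-1) = -6
  Θ: 2·(0) + 2·(1) − 2·(1) = 0
So the dimensions are [M⁴ L⁻⁶ T⁻⁶].

M: 4, L: -6, T: -6, Θ: 0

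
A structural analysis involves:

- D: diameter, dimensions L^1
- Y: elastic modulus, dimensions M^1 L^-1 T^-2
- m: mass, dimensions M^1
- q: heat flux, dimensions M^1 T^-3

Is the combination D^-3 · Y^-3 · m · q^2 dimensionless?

yes

Sum the exponent of each base dimension across the product:
  M: −3·[D]_M − 3·[Y]_M + [m]_M + 2·[q]_M = −3·(0) − 3·(1) + (1) + 2·(1) = 0
  L: −3·[D]_L − 3·[Y]_L + [m]_L + 2·[q]_L = −3·(1) − 3·(-1) + (0) + 2·(0) = 0
  T: −3·[D]_T − 3·[Y]_T + [m]_T + 2·[q]_T = −3·(0) − 3·(-2) + (0) + 2·(-3) = 0
All base exponents vanish — dimensionless.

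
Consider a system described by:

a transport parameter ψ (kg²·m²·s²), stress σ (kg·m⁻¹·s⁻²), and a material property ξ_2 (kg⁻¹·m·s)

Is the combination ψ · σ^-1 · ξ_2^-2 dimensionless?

Sum the exponent of each base dimension across the product:
  M: [ψ]_M − [σ]_M − 2·[ξ_2]_M = (2) − (1) − 2·(-1) = 3
  L: [ψ]_L − [σ]_L − 2·[ξ_2]_L = (2) − (-1) − 2·(1) = 1
  T: [ψ]_T − [σ]_T − 2·[ξ_2]_T = (2) − (-2) − 2·(1) = 2
Net dimensions [M³ L T²] ≠ [1] — not dimensionless.

no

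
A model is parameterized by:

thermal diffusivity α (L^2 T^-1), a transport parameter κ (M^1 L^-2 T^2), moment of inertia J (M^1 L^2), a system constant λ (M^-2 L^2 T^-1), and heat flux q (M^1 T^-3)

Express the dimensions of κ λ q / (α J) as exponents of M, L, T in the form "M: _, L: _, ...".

M: -1, L: -4, T: -1

Collect each base-dimension exponent across the product:
  M: −(0) + (1) − (1) + (-2) + (1) = -1
  L: −(2) + (-2) − (2) + (2) + (0) = -4
  T: −(-1) + (2) − (0) + (-1) + (-3) = -1
So the dimensions are [M⁻¹ L⁻⁴ T⁻¹].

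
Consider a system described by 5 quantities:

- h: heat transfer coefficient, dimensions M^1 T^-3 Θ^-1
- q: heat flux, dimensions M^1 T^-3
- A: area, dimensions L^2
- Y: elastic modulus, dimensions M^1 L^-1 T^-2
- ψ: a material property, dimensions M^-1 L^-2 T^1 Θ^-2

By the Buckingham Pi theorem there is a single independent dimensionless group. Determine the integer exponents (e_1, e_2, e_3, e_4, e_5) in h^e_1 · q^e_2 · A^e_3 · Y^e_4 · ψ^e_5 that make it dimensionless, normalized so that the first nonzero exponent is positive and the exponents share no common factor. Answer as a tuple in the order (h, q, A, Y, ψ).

(2, -1, -2, -2, -1)

M: e_1·(1) + e_2·(1) + e_3·(0) + e_4·(1) + e_5·(-1) = 0
L: e_1·(0) + e_2·(0) + e_3·(2) + e_4·(-1) + e_5·(-2) = 0
T: e_1·(-3) + e_2·(-3) + e_3·(0) + e_4·(-2) + e_5·(1) = 0
Θ: e_1·(-1) + e_2·(0) + e_3·(0) + e_4·(0) + e_5·(-2) = 0
Solving this homogeneous linear system for the smallest-integer solution (first nonzero entry positive) gives (2, -1, -2, -2, -1).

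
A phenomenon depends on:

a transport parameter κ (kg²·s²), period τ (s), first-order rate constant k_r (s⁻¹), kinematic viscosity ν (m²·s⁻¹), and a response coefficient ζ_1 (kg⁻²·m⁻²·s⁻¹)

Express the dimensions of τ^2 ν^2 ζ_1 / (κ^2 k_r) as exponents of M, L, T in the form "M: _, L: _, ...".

M: -6, L: 2, T: -4

Collect each base-dimension exponent across the product:
  M: −2·(2) + 2·(0) − (0) + 2·(0) + (-2) = -6
  L: −2·(0) + 2·(0) − (0) + 2·(2) + (-2) = 2
  T: −2·(2) + 2·(1) − (-1) + 2·(-1) + (-1) = -4
So the dimensions are [M⁻⁶ L² T⁻⁴].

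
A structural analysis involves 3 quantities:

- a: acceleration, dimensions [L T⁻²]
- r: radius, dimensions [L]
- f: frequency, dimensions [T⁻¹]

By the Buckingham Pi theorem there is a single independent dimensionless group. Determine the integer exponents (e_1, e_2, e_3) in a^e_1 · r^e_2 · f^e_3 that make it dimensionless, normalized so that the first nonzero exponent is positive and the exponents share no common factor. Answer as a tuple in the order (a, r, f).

(1, -1, -2)

L: e_1·(1) + e_2·(1) + e_3·(0) = 0
T: e_1·(-2) + e_2·(0) + e_3·(-1) = 0
Solving this homogeneous linear system for the smallest-integer solution (first nonzero entry positive) gives (1, -1, -2).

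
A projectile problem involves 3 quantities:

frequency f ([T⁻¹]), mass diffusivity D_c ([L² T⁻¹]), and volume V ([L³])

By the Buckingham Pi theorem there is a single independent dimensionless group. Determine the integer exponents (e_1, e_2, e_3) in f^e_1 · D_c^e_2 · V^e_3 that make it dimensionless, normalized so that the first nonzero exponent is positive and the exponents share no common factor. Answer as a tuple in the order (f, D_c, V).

L: e_1·(0) + e_2·(2) + e_3·(3) = 0
T: e_1·(-1) + e_2·(-1) + e_3·(0) = 0
Solving this homogeneous linear system for the smallest-integer solution (first nonzero entry positive) gives (3, -3, 2).

(3, -3, 2)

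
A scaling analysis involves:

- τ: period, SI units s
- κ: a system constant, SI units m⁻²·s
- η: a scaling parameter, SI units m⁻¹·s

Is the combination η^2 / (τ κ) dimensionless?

yes

Sum the exponent of each base dimension across the product:
  L: −[τ]_L − [κ]_L + 2·[η]_L = −(0) − (-2) + 2·(-1) = 0
  T: −[τ]_T − [κ]_T + 2·[η]_T = −(1) − (1) + 2·(1) = 0
All base exponents vanish — dimensionless.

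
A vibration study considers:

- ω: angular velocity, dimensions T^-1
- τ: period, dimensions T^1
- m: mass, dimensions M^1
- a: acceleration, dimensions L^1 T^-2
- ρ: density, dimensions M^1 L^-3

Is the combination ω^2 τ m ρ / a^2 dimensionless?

no

Sum the exponent of each base dimension across the product:
  M: 2·[ω]_M + [τ]_M + [m]_M − 2·[a]_M + [ρ]_M = 2·(0) + (0) + (1) − 2·(0) + (1) = 2
  L: 2·[ω]_L + [τ]_L + [m]_L − 2·[a]_L + [ρ]_L = 2·(0) + (0) + (0) − 2·(1) + (-3) = -5
  T: 2·[ω]_T + [τ]_T + [m]_T − 2·[a]_T + [ρ]_T = 2·(-1) + (1) + (0) − 2·(-2) + (0) = 3
Net dimensions [M² L⁻⁵ T³] ≠ [1] — not dimensionless.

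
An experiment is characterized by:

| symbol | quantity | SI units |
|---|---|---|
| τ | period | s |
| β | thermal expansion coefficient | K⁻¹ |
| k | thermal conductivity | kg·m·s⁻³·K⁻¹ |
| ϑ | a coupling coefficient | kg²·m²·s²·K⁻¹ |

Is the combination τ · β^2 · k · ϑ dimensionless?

no

Sum the exponent of each base dimension across the product:
  M: [τ]_M + 2·[β]_M + [k]_M + [ϑ]_M = (0) + 2·(0) + (1) + (2) = 3
  L: [τ]_L + 2·[β]_L + [k]_L + [ϑ]_L = (0) + 2·(0) + (1) + (2) = 3
  T: [τ]_T + 2·[β]_T + [k]_T + [ϑ]_T = (1) + 2·(0) + (-3) + (2) = 0
  Θ: [τ]_Θ + 2·[β]_Θ + [k]_Θ + [ϑ]_Θ = (0) + 2·(-1) + (-1) + (-1) = -4
Net dimensions [M³ L³ Θ⁻⁴] ≠ [1] — not dimensionless.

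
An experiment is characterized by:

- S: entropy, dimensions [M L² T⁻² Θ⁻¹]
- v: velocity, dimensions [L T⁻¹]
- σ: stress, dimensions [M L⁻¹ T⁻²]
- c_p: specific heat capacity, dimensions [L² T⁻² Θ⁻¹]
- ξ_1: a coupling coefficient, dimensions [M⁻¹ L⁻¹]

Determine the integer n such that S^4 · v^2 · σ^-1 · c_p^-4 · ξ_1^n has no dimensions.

Balance the M exponent: (-1)·n from ξ_1, plus 4·(1) + 2·(0) − (1) − 4·(0) = 3 from the rest, must sum to zero.
−n + 3 = 0, so n = 3.

3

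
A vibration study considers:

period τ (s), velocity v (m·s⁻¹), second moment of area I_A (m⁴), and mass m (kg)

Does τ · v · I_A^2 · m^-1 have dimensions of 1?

no

Sum the exponent of each base dimension across the product:
  M: [τ]_M + [v]_M + 2·[I_A]_M − [m]_M = (0) + (0) + 2·(0) − (1) = -1
  L: [τ]_L + [v]_L + 2·[I_A]_L − [m]_L = (0) + (1) + 2·(4) − (0) = 9
  T: [τ]_T + [v]_T + 2·[I_A]_T − [m]_T = (1) + (-1) + 2·(0) − (0) = 0
Net dimensions [M⁻¹ L⁹] ≠ [1] — not dimensionless.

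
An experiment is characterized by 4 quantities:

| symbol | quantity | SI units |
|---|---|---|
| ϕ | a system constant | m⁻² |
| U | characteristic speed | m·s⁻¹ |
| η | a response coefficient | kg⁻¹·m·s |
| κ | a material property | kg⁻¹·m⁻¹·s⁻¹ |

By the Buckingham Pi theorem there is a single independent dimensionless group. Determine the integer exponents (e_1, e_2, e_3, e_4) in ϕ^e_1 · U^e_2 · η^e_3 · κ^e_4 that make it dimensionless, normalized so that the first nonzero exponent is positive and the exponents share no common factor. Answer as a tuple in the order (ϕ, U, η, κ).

(2, 2, 1, -1)

M: e_1·(0) + e_2·(0) + e_3·(-1) + e_4·(-1) = 0
L: e_1·(-2) + e_2·(1) + e_3·(1) + e_4·(-1) = 0
T: e_1·(0) + e_2·(-1) + e_3·(1) + e_4·(-1) = 0
Solving this homogeneous linear system for the smallest-integer solution (first nonzero entry positive) gives (2, 2, 1, -1).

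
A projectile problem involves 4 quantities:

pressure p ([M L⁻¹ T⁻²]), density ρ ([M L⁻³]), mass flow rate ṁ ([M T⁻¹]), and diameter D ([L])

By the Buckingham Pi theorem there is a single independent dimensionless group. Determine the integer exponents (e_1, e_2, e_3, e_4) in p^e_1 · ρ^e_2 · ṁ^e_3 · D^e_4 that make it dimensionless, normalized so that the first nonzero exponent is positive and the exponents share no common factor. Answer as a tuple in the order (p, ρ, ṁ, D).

M: e_1·(1) + e_2·(1) + e_3·(1) + e_4·(0) = 0
L: e_1·(-1) + e_2·(-3) + e_3·(0) + e_4·(1) = 0
T: e_1·(-2) + e_2·(0) + e_3·(-1) + e_4·(0) = 0
Solving this homogeneous linear system for the smallest-integer solution (first nonzero entry positive) gives (1, 1, -2, 4).

(1, 1, -2, 4)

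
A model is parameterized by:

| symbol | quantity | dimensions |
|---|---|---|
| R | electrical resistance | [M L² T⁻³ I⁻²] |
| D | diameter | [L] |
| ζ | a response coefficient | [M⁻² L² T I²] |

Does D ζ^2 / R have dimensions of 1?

no

Sum the exponent of each base dimension across the product:
  M: −[R]_M + [D]_M + 2·[ζ]_M = −(1) + (0) + 2·(-2) = -5
  L: −[R]_L + [D]_L + 2·[ζ]_L = −(2) + (1) + 2·(2) = 3
  T: −[R]_T + [D]_T + 2·[ζ]_T = −(-3) + (0) + 2·(1) = 5
  I: −[R]_I + [D]_I + 2·[ζ]_I = −(-2) + (0) + 2·(2) = 6
Net dimensions [M⁻⁵ L³ T⁵ I⁶] ≠ [1] — not dimensionless.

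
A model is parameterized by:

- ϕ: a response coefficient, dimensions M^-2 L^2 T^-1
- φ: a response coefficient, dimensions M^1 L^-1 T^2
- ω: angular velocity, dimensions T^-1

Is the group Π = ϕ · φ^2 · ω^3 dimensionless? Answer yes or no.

yes

Sum the exponent of each base dimension across the product:
  M: [ϕ]_M + 2·[φ]_M + 3·[ω]_M = (-2) + 2·(1) + 3·(0) = 0
  L: [ϕ]_L + 2·[φ]_L + 3·[ω]_L = (2) + 2·(-1) + 3·(0) = 0
  T: [ϕ]_T + 2·[φ]_T + 3·[ω]_T = (-1) + 2·(2) + 3·(-1) = 0
All base exponents vanish — dimensionless.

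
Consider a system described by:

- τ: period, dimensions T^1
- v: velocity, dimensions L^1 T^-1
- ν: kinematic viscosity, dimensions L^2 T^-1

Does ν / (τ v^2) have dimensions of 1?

yes

Sum the exponent of each base dimension across the product:
  M: −[τ]_M − 2·[v]_M + [ν]_M = −(0) − 2·(0) + (0) = 0
  L: −[τ]_L − 2·[v]_L + [ν]_L = −(0) − 2·(1) + (2) = 0
  T: −[τ]_T − 2·[v]_T + [ν]_T = −(1) − 2·(-1) + (-1) = 0
All base exponents vanish — dimensionless.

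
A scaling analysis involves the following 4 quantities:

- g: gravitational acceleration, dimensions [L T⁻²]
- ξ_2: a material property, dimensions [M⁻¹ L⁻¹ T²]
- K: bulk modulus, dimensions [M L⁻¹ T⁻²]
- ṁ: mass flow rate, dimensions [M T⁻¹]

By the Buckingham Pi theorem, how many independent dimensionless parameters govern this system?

1

There are 4 variables and 3 base dimensions (M, L, T).
The dimension matrix has rank 3.
Independent dimensionless groups: 4 − 3 = 1.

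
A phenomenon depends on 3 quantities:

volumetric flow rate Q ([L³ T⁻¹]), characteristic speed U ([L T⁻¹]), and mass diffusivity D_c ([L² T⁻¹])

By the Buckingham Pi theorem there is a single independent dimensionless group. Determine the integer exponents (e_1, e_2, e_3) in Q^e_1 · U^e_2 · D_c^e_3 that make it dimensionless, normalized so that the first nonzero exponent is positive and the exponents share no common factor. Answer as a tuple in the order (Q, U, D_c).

L: e_1·(3) + e_2·(1) + e_3·(2) = 0
T: e_1·(-1) + e_2·(-1) + e_3·(-1) = 0
Solving this homogeneous linear system for the smallest-integer solution (first nonzero entry positive) gives (1, 1, -2).

(1, 1, -2)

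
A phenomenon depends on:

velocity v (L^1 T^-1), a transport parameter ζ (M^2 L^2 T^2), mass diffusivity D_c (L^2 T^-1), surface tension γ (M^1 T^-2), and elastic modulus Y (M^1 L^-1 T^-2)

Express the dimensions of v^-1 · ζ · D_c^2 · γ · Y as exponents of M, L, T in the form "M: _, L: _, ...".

M: 4, L: 4, T: -3

Collect each base-dimension exponent across the product:
  M: −(0) + (2) + 2·(0) + (1) + (1) = 4
  L: −(1) + (2) + 2·(2) + (0) + (-1) = 4
  T: −(-1) + (2) + 2·(-1) + (-2) + (-2) = -3
So the dimensions are [M⁴ L⁴ T⁻³].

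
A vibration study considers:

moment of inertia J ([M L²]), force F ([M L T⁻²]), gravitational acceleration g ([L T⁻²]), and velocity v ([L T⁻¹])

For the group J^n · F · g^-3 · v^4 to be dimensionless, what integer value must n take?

Balance the M exponent: (1)·n from J, plus (1) − 3·(0) + 4·(0) = 1 from the rest, must sum to zero.
n + 1 = 0, so n = -1.

-1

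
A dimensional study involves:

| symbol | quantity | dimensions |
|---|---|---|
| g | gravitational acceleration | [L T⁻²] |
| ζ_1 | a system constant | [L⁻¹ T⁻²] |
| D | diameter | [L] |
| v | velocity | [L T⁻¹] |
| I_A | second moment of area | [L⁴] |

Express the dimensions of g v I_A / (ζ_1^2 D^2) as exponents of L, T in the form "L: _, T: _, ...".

L: 6, T: 1

Collect each base-dimension exponent across the product:
  L: (1) − 2·(-1) − 2·(1) + (1) + (4) = 6
  T: (-2) − 2·(-2) − 2·(0) + (-1) + (0) = 1
So the dimensions are [L⁶ T].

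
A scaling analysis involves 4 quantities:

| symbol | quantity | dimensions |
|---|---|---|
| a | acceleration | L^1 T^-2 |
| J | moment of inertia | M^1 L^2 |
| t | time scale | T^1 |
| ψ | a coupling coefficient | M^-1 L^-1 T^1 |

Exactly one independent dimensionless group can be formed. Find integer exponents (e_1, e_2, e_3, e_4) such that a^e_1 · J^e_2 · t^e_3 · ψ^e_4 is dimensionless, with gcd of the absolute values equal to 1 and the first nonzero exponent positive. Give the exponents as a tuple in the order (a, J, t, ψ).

(1, -1, 3, -1)

M: e_1·(0) + e_2·(1) + e_3·(0) + e_4·(-1) = 0
L: e_1·(1) + e_2·(2) + e_3·(0) + e_4·(-1) = 0
T: e_1·(-2) + e_2·(0) + e_3·(1) + e_4·(1) = 0
Solving this homogeneous linear system for the smallest-integer solution (first nonzero entry positive) gives (1, -1, 3, -1).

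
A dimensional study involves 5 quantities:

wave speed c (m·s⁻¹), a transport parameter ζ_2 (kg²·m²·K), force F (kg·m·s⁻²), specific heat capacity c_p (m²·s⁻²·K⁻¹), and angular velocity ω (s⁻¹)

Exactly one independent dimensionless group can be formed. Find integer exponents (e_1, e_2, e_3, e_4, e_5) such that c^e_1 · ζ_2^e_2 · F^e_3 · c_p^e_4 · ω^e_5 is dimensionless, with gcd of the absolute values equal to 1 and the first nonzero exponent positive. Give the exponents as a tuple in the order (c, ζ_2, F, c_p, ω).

(2, -1, 2, -1, -4)

M: e_1·(0) + e_2·(2) + e_3·(1) + e_4·(0) + e_5·(0) = 0
L: e_1·(1) + e_2·(2) + e_3·(1) + e_4·(2) + e_5·(0) = 0
T: e_1·(-1) + e_2·(0) + e_3·(-2) + e_4·(-2) + e_5·(-1) = 0
Θ: e_1·(0) + e_2·(1) + e_3·(0) + e_4·(-1) + e_5·(0) = 0
Solving this homogeneous linear system for the smallest-integer solution (first nonzero entry positive) gives (2, -1, 2, -1, -4).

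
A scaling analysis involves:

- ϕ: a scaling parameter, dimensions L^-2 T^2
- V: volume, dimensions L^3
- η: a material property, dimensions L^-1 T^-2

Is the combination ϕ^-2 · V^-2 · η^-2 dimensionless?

Sum the exponent of each base dimension across the product:
  L: −2·[ϕ]_L − 2·[V]_L − 2·[η]_L = −2·(-2) − 2·(3) − 2·(-1) = 0
  T: −2·[ϕ]_T − 2·[V]_T − 2·[η]_T = −2·(2) − 2·(0) − 2·(-2) = 0
All base exponents vanish — dimensionless.

yes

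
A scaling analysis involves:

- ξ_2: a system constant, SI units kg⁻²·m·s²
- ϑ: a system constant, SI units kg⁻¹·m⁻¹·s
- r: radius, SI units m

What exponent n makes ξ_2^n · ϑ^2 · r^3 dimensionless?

Balance the M exponent: (-2)·n from ξ_2, plus 2·(-1) + 3·(0) = -2 from the rest, must sum to zero.
-2n − 2 = 0, so n = -1.

-1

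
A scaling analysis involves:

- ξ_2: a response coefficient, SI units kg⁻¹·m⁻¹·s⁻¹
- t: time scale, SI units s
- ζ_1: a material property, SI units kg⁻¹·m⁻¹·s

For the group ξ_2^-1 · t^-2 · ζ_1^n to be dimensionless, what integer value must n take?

Balance the M exponent: (-1)·n from ζ_1, plus −(-1) − 2·(0) = 1 from the rest, must sum to zero.
−n + 1 = 0, so n = 1.

1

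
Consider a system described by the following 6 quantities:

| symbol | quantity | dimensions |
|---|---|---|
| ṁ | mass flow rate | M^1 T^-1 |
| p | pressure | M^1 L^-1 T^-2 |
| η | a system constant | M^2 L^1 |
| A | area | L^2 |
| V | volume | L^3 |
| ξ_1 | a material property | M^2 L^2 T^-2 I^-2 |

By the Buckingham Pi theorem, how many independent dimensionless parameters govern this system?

2

There are 6 variables and 4 base dimensions (M, L, T, I).
The dimension matrix has rank 4.
Independent dimensionless groups: 6 − 4 = 2.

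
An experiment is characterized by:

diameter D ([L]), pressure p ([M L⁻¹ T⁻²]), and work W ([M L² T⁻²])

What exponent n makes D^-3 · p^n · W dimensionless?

-1

Balance the M exponent: (1)·n from p, plus −3·(0) + (1) = 1 from the rest, must sum to zero.
n + 1 = 0, so n = -1.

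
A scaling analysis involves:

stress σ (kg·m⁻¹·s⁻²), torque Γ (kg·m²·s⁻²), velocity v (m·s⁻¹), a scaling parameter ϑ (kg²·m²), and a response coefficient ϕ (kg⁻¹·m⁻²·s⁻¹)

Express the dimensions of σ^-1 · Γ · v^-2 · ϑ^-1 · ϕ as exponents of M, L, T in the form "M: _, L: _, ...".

Collect each base-dimension exponent across the product:
  M: −(1) + (1) − 2·(0) − (2) + (-1) = -3
  L: −(-1) + (2) − 2·(1) − (2) + (-2) = -3
  T: −(-2) + (-2) − 2·(-1) − (0) + (-1) = 1
So the dimensions are [M⁻³ L⁻³ T].

M: -3, L: -3, T: 1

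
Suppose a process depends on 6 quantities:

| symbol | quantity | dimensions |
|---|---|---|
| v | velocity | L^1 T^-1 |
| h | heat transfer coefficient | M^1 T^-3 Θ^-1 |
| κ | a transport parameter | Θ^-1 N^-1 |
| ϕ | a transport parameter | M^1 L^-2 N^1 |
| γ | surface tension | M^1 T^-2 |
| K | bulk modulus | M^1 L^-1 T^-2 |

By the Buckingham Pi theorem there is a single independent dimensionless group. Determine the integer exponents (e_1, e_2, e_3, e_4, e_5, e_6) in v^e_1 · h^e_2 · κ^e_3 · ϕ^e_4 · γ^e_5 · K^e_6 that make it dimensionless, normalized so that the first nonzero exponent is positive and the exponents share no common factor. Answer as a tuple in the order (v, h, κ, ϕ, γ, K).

M: e_1·(0) + e_2·(1) + e_3·(0) + e_4·(1) + e_5·(1) + e_6·(1) = 0
L: e_1·(1) + e_2·(0) + e_3·(0) + e_4·(-2) + e_5·(0) + e_6·(-1) = 0
T: e_1·(-1) + e_2·(-3) + e_3·(0) + e_4·(0) + e_5·(-2) + e_6·(-2) = 0
Θ: e_1·(0) + e_2·(-1) + e_3·(-1) + e_4·(0) + e_5·(0) + e_6·(0) = 0
N: e_1·(0) + e_2·(0) + e_3·(-1) + e_4·(1) + e_5·(0) + e_6·(0) = 0
Solving this homogeneous linear system for the smallest-integer solution (first nonzero entry positive) gives (3, -1, 1, 1, -1, 1).

(3, -1, 1, 1, -1, 1)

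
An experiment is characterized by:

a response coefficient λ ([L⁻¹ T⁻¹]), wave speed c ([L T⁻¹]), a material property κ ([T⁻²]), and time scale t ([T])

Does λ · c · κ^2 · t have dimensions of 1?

Sum the exponent of each base dimension across the product:
  L: [λ]_L + [c]_L + 2·[κ]_L + [t]_L = (-1) + (1) + 2·(0) + (0) = 0
  T: [λ]_T + [c]_T + 2·[κ]_T + [t]_T = (-1) + (-1) + 2·(-2) + (1) = -5
Net dimensions [T⁻⁵] ≠ [1] — not dimensionless.

no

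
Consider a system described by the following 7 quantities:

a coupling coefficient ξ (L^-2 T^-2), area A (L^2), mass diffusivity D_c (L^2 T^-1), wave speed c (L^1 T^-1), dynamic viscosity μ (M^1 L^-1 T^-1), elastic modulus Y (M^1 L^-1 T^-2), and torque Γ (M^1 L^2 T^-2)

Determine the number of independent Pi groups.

There are 7 variables and 3 base dimensions (M, L, T).
The dimension matrix has rank 3.
Independent dimensionless groups: 7 − 3 = 4.

4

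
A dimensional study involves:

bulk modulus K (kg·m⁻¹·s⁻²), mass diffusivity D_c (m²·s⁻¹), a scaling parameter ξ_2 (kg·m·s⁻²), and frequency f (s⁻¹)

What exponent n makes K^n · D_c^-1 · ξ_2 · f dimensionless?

-1

Balance the M exponent: (1)·n from K, plus −(0) + (1) + (0) = 1 from the rest, must sum to zero.
n + 1 = 0, so n = -1.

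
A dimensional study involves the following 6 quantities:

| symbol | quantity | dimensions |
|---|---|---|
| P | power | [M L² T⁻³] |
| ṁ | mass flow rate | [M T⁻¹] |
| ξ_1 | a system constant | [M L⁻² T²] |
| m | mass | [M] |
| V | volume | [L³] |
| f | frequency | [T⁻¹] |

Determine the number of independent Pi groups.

3

There are 6 variables and 3 base dimensions (M, L, T).
The dimension matrix has rank 3.
Independent dimensionless groups: 6 − 3 = 3.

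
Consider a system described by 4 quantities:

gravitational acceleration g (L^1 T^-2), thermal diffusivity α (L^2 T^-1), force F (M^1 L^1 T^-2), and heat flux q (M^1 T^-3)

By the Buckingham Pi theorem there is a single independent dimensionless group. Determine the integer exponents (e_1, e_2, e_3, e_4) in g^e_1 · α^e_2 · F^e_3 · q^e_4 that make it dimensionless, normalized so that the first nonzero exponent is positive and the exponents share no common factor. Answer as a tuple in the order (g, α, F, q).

M: e_1·(0) + e_2·(0) + e_3·(1) + e_4·(1) = 0
L: e_1·(1) + e_2·(2) + e_3·(1) + e_4·(0) = 0
T: e_1·(-2) + e_2·(-1) + e_3·(-2) + e_4·(-3) = 0
Solving this homogeneous linear system for the smallest-integer solution (first nonzero entry positive) gives (1, -1, 1, -1).

(1, -1, 1, -1)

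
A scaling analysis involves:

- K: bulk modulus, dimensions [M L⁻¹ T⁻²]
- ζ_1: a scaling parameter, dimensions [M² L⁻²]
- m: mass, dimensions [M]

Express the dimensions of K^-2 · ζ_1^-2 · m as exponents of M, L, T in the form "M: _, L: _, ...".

Collect each base-dimension exponent across the product:
  M: −2·(1) − 2·(2) + (1) = -5
  L: −2·(-1) − 2·(-2) + (0) = 6
  T: −2·(-2) − 2·(0) + (0) = 4
So the dimensions are [M⁻⁵ L⁶ T⁴].

M: -5, L: 6, T: 4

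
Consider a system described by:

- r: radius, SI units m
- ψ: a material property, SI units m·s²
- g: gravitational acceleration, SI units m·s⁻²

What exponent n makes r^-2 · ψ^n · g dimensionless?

Balance the L exponent: (1)·n from ψ, plus −2·(1) + (1) = -1 from the rest, must sum to zero.
n − 1 = 0, so n = 1.

1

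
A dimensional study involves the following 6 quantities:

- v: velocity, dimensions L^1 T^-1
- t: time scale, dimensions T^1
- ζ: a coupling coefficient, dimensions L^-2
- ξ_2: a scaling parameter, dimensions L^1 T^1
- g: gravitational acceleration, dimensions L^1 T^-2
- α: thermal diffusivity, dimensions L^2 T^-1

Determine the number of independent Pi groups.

4

There are 6 variables and 2 base dimensions (L, T).
The dimension matrix has rank 2.
Independent dimensionless groups: 6 − 2 = 4.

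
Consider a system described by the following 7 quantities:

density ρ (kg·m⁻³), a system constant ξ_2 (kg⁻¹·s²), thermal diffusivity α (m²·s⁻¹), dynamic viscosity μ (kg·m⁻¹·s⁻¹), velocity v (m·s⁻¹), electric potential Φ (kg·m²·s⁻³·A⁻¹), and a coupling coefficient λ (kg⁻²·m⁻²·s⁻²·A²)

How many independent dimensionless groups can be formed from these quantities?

There are 7 variables and 4 base dimensions (M, L, T, I).
The dimension matrix has rank 4.
Independent dimensionless groups: 7 − 4 = 3.

3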